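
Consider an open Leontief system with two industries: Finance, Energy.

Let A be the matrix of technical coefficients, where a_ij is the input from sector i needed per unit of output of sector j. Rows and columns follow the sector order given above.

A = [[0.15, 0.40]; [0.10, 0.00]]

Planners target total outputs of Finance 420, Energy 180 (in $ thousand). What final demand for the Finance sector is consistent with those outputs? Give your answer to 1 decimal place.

d_F = 285.0

I − A =
  [   0.85    -0.40]
  [  -0.10     1.00]
d = (I − A) x:
  d_F = (+0.85)·420 + (-0.40)·180 = 285.0
  d_E = (-0.10)·420 + (+1.00)·180 = 138.0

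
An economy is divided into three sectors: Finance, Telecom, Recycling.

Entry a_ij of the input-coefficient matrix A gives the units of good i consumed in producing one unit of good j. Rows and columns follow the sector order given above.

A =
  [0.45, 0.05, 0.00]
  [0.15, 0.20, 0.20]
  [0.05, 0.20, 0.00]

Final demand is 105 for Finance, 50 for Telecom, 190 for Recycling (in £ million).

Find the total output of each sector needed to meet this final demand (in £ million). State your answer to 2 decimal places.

I − A =
  [   0.55    -0.05     0.00]
  [  -0.15     0.80    -0.20]
  [  -0.05    -0.20     1.00]
Cofactors of I−A, C_ij = (−1)^(i+j)·(minor ij) (rows/columns in the sector order above):
  C_11 = (0.80)(1.00) − (-0.20)(-0.20) = 0.7600
  C_12 = −[(-0.15)(1.00) − (-0.20)(-0.05)] = 0.1600
  C_13 = (-0.15)(-0.20) − (0.80)(-0.05) = 0.0700
  C_21 = −[(-0.05)(1.00) − (0.00)(-0.20)] = 0.0500
  C_22 = (0.55)(1.00) − (0.00)(-0.05) = 0.5500
  C_23 = −[(0.55)(-0.20) − (-0.05)(-0.05)] = 0.1125
  C_31 = (-0.05)(-0.20) − (0.00)(0.80) = 0.0100
  C_32 = −[(0.55)(-0.20) − (0.00)(-0.15)] = 0.1100
  C_33 = (0.55)(0.80) − (-0.05)(-0.15) = 0.4325
det(I−A) = Σ_j (I−A)_1j·C_1j = (0.55)(0.7600) + (-0.05)(0.1600) + (0.00)(0.0700) = 0.4100
adj(I−A) = Cᵀ =
  [ 0.7600   0.0500   0.0100]
  [ 0.1600   0.5500   0.1100]
  [ 0.0700   0.1125   0.4325]
(I − A)⁻¹ = adj(I−A) / det(I−A) ≈
  [   1.8537     0.1220     0.0244]
  [   0.3902     1.3415     0.2683]
  [   0.1707     0.2744     1.0549]
x = (I − A)⁻¹ d = adj(I−A)·d / det(I−A), with det(I−A) = 0.4100:
  x_F = (0.7600·105 + 0.0500·50 + 0.0100·190) / 0.4100 = 84.20 / 0.4100 ≈ 205.37
  x_T = (0.1600·105 + 0.5500·50 + 0.1100·190) / 0.4100 = 65.20 / 0.4100 ≈ 159.02
  x_R = (0.0700·105 + 0.1125·50 + 0.4325·190) / 0.4100 = 95.15 / 0.4100 ≈ 232.07

x_F = 205.37, x_T = 159.02, x_R = 232.07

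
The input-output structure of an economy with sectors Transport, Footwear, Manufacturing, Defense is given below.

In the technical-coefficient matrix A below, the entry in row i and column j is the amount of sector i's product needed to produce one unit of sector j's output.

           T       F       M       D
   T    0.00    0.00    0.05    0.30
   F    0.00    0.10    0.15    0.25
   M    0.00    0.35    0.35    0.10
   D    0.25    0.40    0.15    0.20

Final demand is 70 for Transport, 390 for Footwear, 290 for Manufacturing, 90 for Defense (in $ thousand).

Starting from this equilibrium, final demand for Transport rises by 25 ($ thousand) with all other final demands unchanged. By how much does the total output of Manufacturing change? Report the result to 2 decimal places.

Δx_M = 3.88

I − A =
  [   1.00     0.00    -0.05    -0.30]
  [   0.00     0.90    -0.15    -0.25]
  [   0.00    -0.35     0.65    -0.10]
  [  -0.25    -0.40    -0.15     0.80]
Compute the cofactors C_ij = (−1)^(i+j)·(3×3 minor ij) of I−A; the adjugate is their transpose:
adj(I−A) = Cᵀ =
  [ 0.328375   0.109750   0.089500   0.168625]
  [ 0.044375   0.455000   0.149375   0.177500]
  [ 0.044375   0.293750   0.552500   0.177500]
  [ 0.133125   0.316875   0.206250   0.532500]
det(I−A) = Σ_j (I−A)_1j·C_1j = (1.00)(0.328375) + (0.00)(0.044375) + (-0.05)(0.044375) + (-0.30)(0.133125) = 0.28621875
(I − A)⁻¹ = adj(I−A) / det(I−A) ≈
  [   1.1473     0.3834     0.3127     0.5891]
  [   0.1550     1.5897     0.5219     0.6202]
  [   0.1550     1.0263     1.9303     0.6202]
  [   0.4651     1.1071     0.7206     1.8605]
Δx = (I − A)⁻¹ Δd with Δd having +25 in the Transport component and 0 elsewhere.
So Δx_M = L_MT · (+25), where L_MT = adj(I−A)_MT / det(I−A) = 0.044375 / 0.28621875.
Δx_M = 0.044375 × (+25) / 0.28621875 = 1.109375 / 0.28621875 ≈ 3.88.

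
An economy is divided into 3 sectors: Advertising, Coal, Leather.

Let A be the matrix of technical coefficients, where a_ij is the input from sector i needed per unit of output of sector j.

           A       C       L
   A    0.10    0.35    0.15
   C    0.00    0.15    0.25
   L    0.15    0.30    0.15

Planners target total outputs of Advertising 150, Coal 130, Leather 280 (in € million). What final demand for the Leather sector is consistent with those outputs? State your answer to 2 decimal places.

I − A =
  [   0.90    -0.35    -0.15]
  [   0.00     0.85    -0.25]
  [  -0.15    -0.30     0.85]
d = (I − A) x:
  d_A = (+0.90)·150 + (-0.35)·130 + (-0.15)·280 = 47.50
  d_C = (+0.00)·150 + (+0.85)·130 + (-0.25)·280 = 40.50
  d_L = (-0.15)·150 + (-0.30)·130 + (+0.85)·280 = 176.50

d_L = 176.50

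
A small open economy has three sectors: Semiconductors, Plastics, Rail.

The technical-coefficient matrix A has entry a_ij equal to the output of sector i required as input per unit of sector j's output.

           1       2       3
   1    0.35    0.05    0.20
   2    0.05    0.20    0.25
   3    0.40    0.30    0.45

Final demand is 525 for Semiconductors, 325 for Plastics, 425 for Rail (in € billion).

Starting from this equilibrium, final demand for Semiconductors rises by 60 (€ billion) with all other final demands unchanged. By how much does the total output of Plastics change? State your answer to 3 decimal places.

Δx_2 = 46.682

I − A =
  [   0.65    -0.05    -0.20]
  [  -0.05     0.80    -0.25]
  [  -0.40    -0.30     0.55]
Cofactors of I−A, C_ij = (−1)^(i+j)·(minor ij) (rows/columns in the sector order above):
  C_11 = (0.80)(0.55) − (-0.25)(-0.30) = 0.3650
  C_12 = −[(-0.05)(0.55) − (-0.25)(-0.40)] = 0.1275
  C_13 = (-0.05)(-0.30) − (0.80)(-0.40) = 0.3350
  C_21 = −[(-0.05)(0.55) − (-0.20)(-0.30)] = 0.0875
  C_22 = (0.65)(0.55) − (-0.20)(-0.40) = 0.2775
  C_23 = −[(0.65)(-0.30) − (-0.05)(-0.40)] = 0.2150
  C_31 = (-0.05)(-0.25) − (-0.20)(0.80) = 0.1725
  C_32 = −[(0.65)(-0.25) − (-0.20)(-0.05)] = 0.1725
  C_33 = (0.65)(0.80) − (-0.05)(-0.05) = 0.5175
det(I−A) = Σ_j (I−A)_1j·C_1j = (0.65)(0.3650) + (-0.05)(0.1275) + (-0.20)(0.3350) = 0.163875
adj(I−A) = Cᵀ =
  [ 0.3650   0.0875   0.1725]
  [ 0.1275   0.2775   0.1725]
  [ 0.3350   0.2150   0.5175]
(I − A)⁻¹ = adj(I−A) / det(I−A) ≈
  [   2.2273     0.5339     1.0526]
  [   0.7780     1.6934     1.0526]
  [   2.0442     1.3120     3.1579]
Δx = (I − A)⁻¹ Δd with Δd having +60 in the Semiconductors component and 0 elsewhere.
So Δx_2 = L_21 · (+60), where L_21 = adj(I−A)_21 / det(I−A) = 0.1275 / 0.163875.
Δx_2 = 0.1275 × (+60) / 0.163875 = 7.65 / 0.163875 ≈ 46.682.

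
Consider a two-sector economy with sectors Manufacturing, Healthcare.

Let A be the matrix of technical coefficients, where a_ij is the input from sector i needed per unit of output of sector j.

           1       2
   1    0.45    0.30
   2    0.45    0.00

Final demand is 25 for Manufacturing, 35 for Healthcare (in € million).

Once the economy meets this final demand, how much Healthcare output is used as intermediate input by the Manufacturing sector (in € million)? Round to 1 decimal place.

z_21 = 38.5

I − A =
  [   0.55    -0.30]
  [  -0.45     1.00]
det(I−A) = (0.55)(1.00) − (-0.30)(-0.45) = 0.4150
adj(I−A) = [[1.00, 0.30], [0.45, 0.55]]
(I − A)⁻¹ = adj(I−A) / det(I−A) ≈
  [   2.4096     0.7229]
  [   1.0843     1.3253]
First solve x = (I − A)⁻¹ d = adj(I−A)·d / det(I−A); in particular x_1 = (1.00·25 + 0.30·35) / 0.4150 = 35.50 / 0.4150 ≈ 85.542.
Intermediate flow from 2 to 1: z_21 = a_21 · x_1 = 0.45 × 35.50 / 0.4150 = 15.975 / 0.4150 ≈ 38.5.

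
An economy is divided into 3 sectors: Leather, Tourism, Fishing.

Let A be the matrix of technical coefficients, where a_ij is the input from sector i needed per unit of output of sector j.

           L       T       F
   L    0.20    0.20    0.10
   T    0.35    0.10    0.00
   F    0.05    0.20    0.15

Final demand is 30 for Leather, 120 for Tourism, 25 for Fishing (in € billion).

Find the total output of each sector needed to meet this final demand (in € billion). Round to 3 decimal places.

x_L = 88.725, x_T = 167.837, x_F = 74.122

I − A =
  [   0.80    -0.20    -0.10]
  [  -0.35     0.90     0.00]
  [  -0.05    -0.20     0.85]
Cofactors of I−A, C_ij = (−1)^(i+j)·(minor ij) (rows/columns in the sector order above):
  C_11 = (0.90)(0.85) − (0.00)(-0.20) = 0.7650
  C_12 = −[(-0.35)(0.85) − (0.00)(-0.05)] = 0.2975
  C_13 = (-0.35)(-0.20) − (0.90)(-0.05) = 0.1150
  C_21 = −[(-0.20)(0.85) − (-0.10)(-0.20)] = 0.1900
  C_22 = (0.80)(0.85) − (-0.10)(-0.05) = 0.6750
  C_23 = −[(0.80)(-0.20) − (-0.20)(-0.05)] = 0.1700
  C_31 = (-0.20)(0.00) − (-0.10)(0.90) = 0.0900
  C_32 = −[(0.80)(0.00) − (-0.10)(-0.35)] = 0.0350
  C_33 = (0.80)(0.90) − (-0.20)(-0.35) = 0.6500
det(I−A) = Σ_j (I−A)_1j·C_1j = (0.80)(0.7650) + (-0.20)(0.2975) + (-0.10)(0.1150) = 0.5410
adj(I−A) = Cᵀ =
  [ 0.7650   0.1900   0.0900]
  [ 0.2975   0.6750   0.0350]
  [ 0.1150   0.1700   0.6500]
(I − A)⁻¹ = adj(I−A) / det(I−A) ≈
  [   1.4140     0.3512     0.1664]
  [   0.5499     1.2477     0.0647]
  [   0.2126     0.3142     1.2015]
x = (I − A)⁻¹ d = adj(I−A)·d / det(I−A), with det(I−A) = 0.5410:
  x_L = (0.7650·30 + 0.1900·120 + 0.0900·25) / 0.5410 = 48.00 / 0.5410 ≈ 88.725
  x_T = (0.2975·30 + 0.6750·120 + 0.0350·25) / 0.5410 = 90.80 / 0.5410 ≈ 167.837
  x_F = (0.1150·30 + 0.1700·120 + 0.6500·25) / 0.5410 = 40.10 / 0.5410 ≈ 74.122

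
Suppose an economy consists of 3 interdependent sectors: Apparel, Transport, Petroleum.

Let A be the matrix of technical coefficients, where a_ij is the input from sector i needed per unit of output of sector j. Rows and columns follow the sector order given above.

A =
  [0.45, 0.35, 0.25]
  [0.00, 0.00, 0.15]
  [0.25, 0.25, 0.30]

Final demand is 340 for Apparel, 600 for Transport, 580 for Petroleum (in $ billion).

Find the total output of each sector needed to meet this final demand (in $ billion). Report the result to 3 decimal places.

I − A =
  [   0.55    -0.35    -0.25]
  [   0.00     1.00    -0.15]
  [  -0.25    -0.25     0.70]
Cofactors of I−A, C_ij = (−1)^(i+j)·(minor ij) (rows/columns in the sector order above):
  C_11 = (1.00)(0.70) − (-0.15)(-0.25) = 0.6625
  C_12 = −[(0.00)(0.70) − (-0.15)(-0.25)] = 0.0375
  C_13 = (0.00)(-0.25) − (1.00)(-0.25) = 0.2500
  C_21 = −[(-0.35)(0.70) − (-0.25)(-0.25)] = 0.3075
  C_22 = (0.55)(0.70) − (-0.25)(-0.25) = 0.3225
  C_23 = −[(0.55)(-0.25) − (-0.35)(-0.25)] = 0.2250
  C_31 = (-0.35)(-0.15) − (-0.25)(1.00) = 0.3025
  C_32 = −[(0.55)(-0.15) − (-0.25)(0.00)] = 0.0825
  C_33 = (0.55)(1.00) − (-0.35)(0.00) = 0.5500
det(I−A) = Σ_j (I−A)_1j·C_1j = (0.55)(0.6625) + (-0.35)(0.0375) + (-0.25)(0.2500) = 0.28875
adj(I−A) = Cᵀ =
  [ 0.6625   0.3075   0.3025]
  [ 0.0375   0.3225   0.0825]
  [ 0.2500   0.2250   0.5500]
(I − A)⁻¹ = adj(I−A) / det(I−A) ≈
  [   2.2944     1.0649     1.0476]
  [   0.1299     1.1169     0.2857]
  [   0.8658     0.7792     1.9048]
x = (I − A)⁻¹ d = adj(I−A)·d / det(I−A), with det(I−A) = 0.28875:
  x_A = (0.6625·340 + 0.3075·600 + 0.3025·580) / 0.28875 = 585.20 / 0.28875 ≈ 2026.667
  x_T = (0.0375·340 + 0.3225·600 + 0.0825·580) / 0.28875 = 254.10 / 0.28875 = 880.000
  x_P = (0.2500·340 + 0.2250·600 + 0.5500·580) / 0.28875 = 539.00 / 0.28875 ≈ 1866.667

x_A = 2026.667, x_T = 880.000, x_P = 1866.667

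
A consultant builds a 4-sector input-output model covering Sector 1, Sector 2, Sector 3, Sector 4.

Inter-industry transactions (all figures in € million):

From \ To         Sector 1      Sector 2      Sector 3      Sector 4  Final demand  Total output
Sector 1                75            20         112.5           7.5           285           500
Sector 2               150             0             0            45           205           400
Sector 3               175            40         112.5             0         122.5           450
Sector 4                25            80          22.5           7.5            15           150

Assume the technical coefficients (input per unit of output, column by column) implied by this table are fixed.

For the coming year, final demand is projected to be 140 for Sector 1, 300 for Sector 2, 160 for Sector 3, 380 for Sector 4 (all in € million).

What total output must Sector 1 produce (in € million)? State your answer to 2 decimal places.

x_1 = 368.15

Technical coefficients a_ij = z_ij / X_j:
  a_11 = 75/500 = 0.15, a_21 = 150/500 = 0.30, a_31 = 175/500 = 0.35, a_41 = 25/500 = 0.05
  a_12 = 20/400 = 0.05, a_22 = 0/400 = 0.00, a_32 = 40/400 = 0.10, a_42 = 80/400 = 0.20
  a_13 = 112.5/450 = 0.25, a_23 = 0/450 = 0.00, a_33 = 112.5/450 = 0.25, a_43 = 22.5/450 = 0.05
  a_14 = 7.5/150 = 0.05, a_24 = 45/150 = 0.30, a_34 = 0/150 = 0.00, a_44 = 7.5/150 = 0.05
I − A =
  [   0.85    -0.05    -0.25    -0.05]
  [  -0.30     1.00     0.00    -0.30]
  [  -0.35    -0.10     0.75     0.00]
  [  -0.05    -0.20    -0.05     0.95]
Compute the cofactors C_ij = (−1)^(i+j)·(3×3 minor ij) of I−A; the adjugate is their transpose:
adj(I−A) = Cᵀ =
  [ 0.666000   0.067125   0.225750   0.056250]
  [ 0.230250   0.519750   0.088500   0.176250]
  [ 0.341500   0.100625   0.736000   0.049750]
  [ 0.101500   0.118250   0.069250   0.531250]
det(I−A) = Σ_j (I−A)_1j·C_1j = (0.85)(0.666000) + (-0.05)(0.230250) + (-0.25)(0.341500) + (-0.05)(0.101500) = 0.4641375
(I − A)⁻¹ = adj(I−A) / det(I−A) ≈
  [   1.4349     0.1446     0.4864     0.1212]
  [   0.4961     1.1198     0.1907     0.3797]
  [   0.7358     0.2168     1.5857     0.1072]
  [   0.2187     0.2548     0.1492     1.1446]
x = (I − A)⁻¹ d = adj(I−A)·d / det(I−A), with det(I−A) = 0.4641375:
  x_1 = (0.666000·140 + 0.067125·300 + 0.225750·160 + 0.056250·380) / 0.4641375 = 170.8725 / 0.4641375 ≈ 368.15
  x_2 = (0.230250·140 + 0.519750·300 + 0.088500·160 + 0.176250·380) / 0.4641375 = 269.295 / 0.4641375 ≈ 580.21
  x_3 = (0.341500·140 + 0.100625·300 + 0.736000·160 + 0.049750·380) / 0.4641375 = 214.6625 / 0.4641375 ≈ 462.50
  x_4 = (0.101500·140 + 0.118250·300 + 0.069250·160 + 0.531250·380) / 0.4641375 = 262.64 / 0.4641375 ≈ 565.87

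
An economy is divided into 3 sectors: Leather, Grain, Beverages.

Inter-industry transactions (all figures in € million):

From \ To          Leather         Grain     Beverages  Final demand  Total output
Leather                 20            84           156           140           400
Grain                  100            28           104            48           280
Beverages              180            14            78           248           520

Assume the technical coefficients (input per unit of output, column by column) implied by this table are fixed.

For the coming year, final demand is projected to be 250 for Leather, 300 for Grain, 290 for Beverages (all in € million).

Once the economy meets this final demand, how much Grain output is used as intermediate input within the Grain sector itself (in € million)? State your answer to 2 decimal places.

Technical coefficients a_ij = z_ij / X_j:
  a_LL = 20/400 = 0.05, a_GL = 100/400 = 0.25, a_BL = 180/400 = 0.45
  a_LG = 84/280 = 0.30, a_GG = 28/280 = 0.10, a_BG = 14/280 = 0.05
  a_LB = 156/520 = 0.30, a_GB = 104/520 = 0.20, a_BB = 78/520 = 0.15
I − A =
  [   0.95    -0.30    -0.30]
  [  -0.25     0.90    -0.20]
  [  -0.45    -0.05     0.85]
Cofactors of I−A, C_ij = (−1)^(i+j)·(minor ij) (rows/columns in the sector order above):
  C_11 = (0.90)(0.85) − (-0.20)(-0.05) = 0.7550
  C_12 = −[(-0.25)(0.85) − (-0.20)(-0.45)] = 0.3025
  C_13 = (-0.25)(-0.05) − (0.90)(-0.45) = 0.4175
  C_21 = −[(-0.30)(0.85) − (-0.30)(-0.05)] = 0.2700
  C_22 = (0.95)(0.85) − (-0.30)(-0.45) = 0.6725
  C_23 = −[(0.95)(-0.05) − (-0.30)(-0.45)] = 0.1825
  C_31 = (-0.30)(-0.20) − (-0.30)(0.90) = 0.3300
  C_32 = −[(0.95)(-0.20) − (-0.30)(-0.25)] = 0.2650
  C_33 = (0.95)(0.90) − (-0.30)(-0.25) = 0.7800
det(I−A) = Σ_j (I−A)_1j·C_1j = (0.95)(0.7550) + (-0.30)(0.3025) + (-0.30)(0.4175) = 0.50125
adj(I−A) = Cᵀ =
  [ 0.7550   0.2700   0.3300]
  [ 0.3025   0.6725   0.2650]
  [ 0.4175   0.1825   0.7800]
(I − A)⁻¹ = adj(I−A) / det(I−A) ≈
  [   1.5062     0.5387     0.6584]
  [   0.6035     1.3416     0.5287]
  [   0.8329     0.3641     1.5561]
First solve x = (I − A)⁻¹ d = adj(I−A)·d / det(I−A); in particular x_G = (0.3025·250 + 0.6725·300 + 0.2650·290) / 0.50125 = 354.225 / 0.50125 ≈ 706.6833.
Intermediate flow from G to G: z_GG = a_GG · x_G = 0.10 × 354.225 / 0.50125 = 35.4225 / 0.50125 ≈ 70.67.

z_GG = 70.67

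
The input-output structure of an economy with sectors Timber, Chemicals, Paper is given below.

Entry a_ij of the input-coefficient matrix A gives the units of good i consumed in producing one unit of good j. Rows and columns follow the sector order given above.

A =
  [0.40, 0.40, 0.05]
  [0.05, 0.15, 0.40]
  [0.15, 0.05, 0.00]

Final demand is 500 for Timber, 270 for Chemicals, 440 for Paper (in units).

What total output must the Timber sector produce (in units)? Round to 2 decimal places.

x_1 = 1369.33

I − A =
  [   0.60    -0.40    -0.05]
  [  -0.05     0.85    -0.40]
  [  -0.15    -0.05     1.00]
Cofactors of I−A, C_ij = (−1)^(i+j)·(minor ij) (rows/columns in the sector order above):
  C_11 = (0.85)(1.00) − (-0.40)(-0.05) = 0.8300
  C_12 = −[(-0.05)(1.00) − (-0.40)(-0.15)] = 0.1100
  C_13 = (-0.05)(-0.05) − (0.85)(-0.15) = 0.1300
  C_21 = −[(-0.40)(1.00) − (-0.05)(-0.05)] = 0.4025
  C_22 = (0.60)(1.00) − (-0.05)(-0.15) = 0.5925
  C_23 = −[(0.60)(-0.05) − (-0.40)(-0.15)] = 0.0900
  C_31 = (-0.40)(-0.40) − (-0.05)(0.85) = 0.2025
  C_32 = −[(0.60)(-0.40) − (-0.05)(-0.05)] = 0.2425
  C_33 = (0.60)(0.85) − (-0.40)(-0.05) = 0.4900
det(I−A) = Σ_j (I−A)_1j·C_1j = (0.60)(0.8300) + (-0.40)(0.1100) + (-0.05)(0.1300) = 0.4475
adj(I−A) = Cᵀ =
  [ 0.8300   0.4025   0.2025]
  [ 0.1100   0.5925   0.2425]
  [ 0.1300   0.0900   0.4900]
(I − A)⁻¹ = adj(I−A) / det(I−A) ≈
  [   1.8547     0.8994     0.4525]
  [   0.2458     1.3240     0.5419]
  [   0.2905     0.2011     1.0950]
x = (I − A)⁻¹ d = adj(I−A)·d / det(I−A), with det(I−A) = 0.4475:
  x_1 = (0.8300·500 + 0.4025·270 + 0.2025·440) / 0.4475 = 612.775 / 0.4475 ≈ 1369.33
  x_2 = (0.1100·500 + 0.5925·270 + 0.2425·440) / 0.4475 = 321.675 / 0.4475 ≈ 718.83
  x_3 = (0.1300·500 + 0.0900·270 + 0.4900·440) / 0.4475 = 304.90 / 0.4475 ≈ 681.34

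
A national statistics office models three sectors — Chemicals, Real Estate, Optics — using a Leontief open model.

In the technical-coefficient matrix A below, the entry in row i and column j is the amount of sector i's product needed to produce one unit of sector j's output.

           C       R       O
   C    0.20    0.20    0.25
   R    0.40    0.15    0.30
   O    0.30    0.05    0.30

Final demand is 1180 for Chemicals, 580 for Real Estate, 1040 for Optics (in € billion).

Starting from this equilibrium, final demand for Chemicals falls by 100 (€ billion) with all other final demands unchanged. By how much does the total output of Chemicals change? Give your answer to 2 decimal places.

Δx_C = -180.54

I − A =
  [   0.80    -0.20    -0.25]
  [  -0.40     0.85    -0.30]
  [  -0.30    -0.05     0.70]
Cofactors of I−A, C_ij = (−1)^(i+j)·(minor ij) (rows/columns in the sector order above):
  C_11 = (0.85)(0.70) − (-0.30)(-0.05) = 0.5800
  C_12 = −[(-0.40)(0.70) − (-0.30)(-0.30)] = 0.3700
  C_13 = (-0.40)(-0.05) − (0.85)(-0.30) = 0.2750
  C_21 = −[(-0.20)(0.70) − (-0.25)(-0.05)] = 0.1525
  C_22 = (0.80)(0.70) − (-0.25)(-0.30) = 0.4850
  C_23 = −[(0.80)(-0.05) − (-0.20)(-0.30)] = 0.1000
  C_31 = (-0.20)(-0.30) − (-0.25)(0.85) = 0.2725
  C_32 = −[(0.80)(-0.30) − (-0.25)(-0.40)] = 0.3400
  C_33 = (0.80)(0.85) − (-0.20)(-0.40) = 0.6000
det(I−A) = Σ_j (I−A)_1j·C_1j = (0.80)(0.5800) + (-0.20)(0.3700) + (-0.25)(0.2750) = 0.32125
adj(I−A) = Cᵀ =
  [ 0.5800   0.1525   0.2725]
  [ 0.3700   0.4850   0.3400]
  [ 0.2750   0.1000   0.6000]
(I − A)⁻¹ = adj(I−A) / det(I−A) ≈
  [   1.8054     0.4747     0.8482]
  [   1.1518     1.5097     1.0584]
  [   0.8560     0.3113     1.8677]
Δx = (I − A)⁻¹ Δd with Δd having -100 in the Chemicals component and 0 elsewhere.
So Δx_C = L_CC · (-100), where L_CC = adj(I−A)_CC / det(I−A) = 0.5800 / 0.32125.
Δx_C = 0.5800 × (-100) / 0.32125 = -58.00 / 0.32125 ≈ -180.54.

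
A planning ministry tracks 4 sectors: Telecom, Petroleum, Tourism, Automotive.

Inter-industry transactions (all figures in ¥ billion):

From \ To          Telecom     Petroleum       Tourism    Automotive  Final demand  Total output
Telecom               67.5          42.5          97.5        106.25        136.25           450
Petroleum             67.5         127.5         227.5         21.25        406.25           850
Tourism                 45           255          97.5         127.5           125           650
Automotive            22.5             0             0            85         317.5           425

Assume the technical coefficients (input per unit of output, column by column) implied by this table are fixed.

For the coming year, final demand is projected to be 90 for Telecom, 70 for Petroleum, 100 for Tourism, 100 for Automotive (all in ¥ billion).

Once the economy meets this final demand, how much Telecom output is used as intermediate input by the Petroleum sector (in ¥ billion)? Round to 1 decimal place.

Technical coefficients a_ij = z_ij / X_j:
  a_11 = 67.5/450 = 0.15, a_21 = 67.5/450 = 0.15, a_31 = 45/450 = 0.10, a_41 = 22.5/450 = 0.05
  a_12 = 42.5/850 = 0.05, a_22 = 127.5/850 = 0.15, a_32 = 255/850 = 0.30, a_42 = 0/850 = 0.00
  a_13 = 97.5/650 = 0.15, a_23 = 227.5/650 = 0.35, a_33 = 97.5/650 = 0.15, a_43 = 0/650 = 0.00
  a_14 = 106.25/425 = 0.25, a_24 = 21.25/425 = 0.05, a_34 = 127.5/425 = 0.30, a_44 = 85/425 = 0.20
I − A =
  [   0.85    -0.05    -0.15    -0.25]
  [  -0.15     0.85    -0.35    -0.05]
  [  -0.10    -0.30     0.85    -0.30]
  [  -0.05     0.00     0.00     0.80]
Compute the cofactors C_ij = (−1)^(i+j)·(3×3 minor ij) of I−A; the adjugate is their transpose:
adj(I−A) = Cᵀ =
  [ 0.494000   0.070000   0.116000   0.202250]
  [ 0.137375   0.553125   0.252000   0.172000]
  [ 0.117500   0.205000   0.561250   0.260000]
  [ 0.030875   0.004375   0.007250   0.497250]
det(I−A) = Σ_j (I−A)_1j·C_1j = (0.85)(0.494000) + (-0.05)(0.137375) + (-0.15)(0.117500) + (-0.25)(0.030875) = 0.3876875
(I − A)⁻¹ = adj(I−A) / det(I−A) ≈
  [   1.2742     0.1806     0.2992     0.5217]
  [   0.3543     1.4267     0.6500     0.4437]
  [   0.3031     0.5288     1.4477     0.6706]
  [   0.0796     0.0113     0.0187     1.2826]
First solve x = (I − A)⁻¹ d = adj(I−A)·d / det(I−A); in particular x_2 = (0.137375·90 + 0.553125·70 + 0.252000·100 + 0.172000·100) / 0.3876875 = 93.4825 / 0.3876875 ≈ 241.128.
Intermediate flow from 1 to 2: z_12 = a_12 · x_2 = 0.05 × 93.4825 / 0.3876875 = 4.674125 / 0.3876875 ≈ 12.1.

z_12 = 12.1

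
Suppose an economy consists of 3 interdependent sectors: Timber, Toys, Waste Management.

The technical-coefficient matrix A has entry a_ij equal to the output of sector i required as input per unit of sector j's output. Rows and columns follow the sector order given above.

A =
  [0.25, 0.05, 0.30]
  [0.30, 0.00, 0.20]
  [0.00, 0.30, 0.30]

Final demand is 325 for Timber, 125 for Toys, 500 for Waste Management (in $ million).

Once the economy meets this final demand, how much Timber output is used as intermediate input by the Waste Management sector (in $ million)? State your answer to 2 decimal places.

z_13 = 288.05

I − A =
  [   0.75    -0.05    -0.30]
  [  -0.30     1.00    -0.20]
  [   0.00    -0.30     0.70]
Cofactors of I−A, C_ij = (−1)^(i+j)·(minor ij) (rows/columns in the sector order above):
  C_11 = (1.00)(0.70) − (-0.20)(-0.30) = 0.6400
  C_12 = −[(-0.30)(0.70) − (-0.20)(0.00)] = 0.2100
  C_13 = (-0.30)(-0.30) − (1.00)(0.00) = 0.0900
  C_21 = −[(-0.05)(0.70) − (-0.30)(-0.30)] = 0.1250
  C_22 = (0.75)(0.70) − (-0.30)(0.00) = 0.5250
  C_23 = −[(0.75)(-0.30) − (-0.05)(0.00)] = 0.2250
  C_31 = (-0.05)(-0.20) − (-0.30)(1.00) = 0.3100
  C_32 = −[(0.75)(-0.20) − (-0.30)(-0.30)] = 0.2400
  C_33 = (0.75)(1.00) − (-0.05)(-0.30) = 0.7350
det(I−A) = Σ_j (I−A)_1j·C_1j = (0.75)(0.6400) + (-0.05)(0.2100) + (-0.30)(0.0900) = 0.4425
adj(I−A) = Cᵀ =
  [ 0.6400   0.1250   0.3100]
  [ 0.2100   0.5250   0.2400]
  [ 0.0900   0.2250   0.7350]
(I − A)⁻¹ = adj(I−A) / det(I−A) ≈
  [   1.4463     0.2825     0.7006]
  [   0.4746     1.1864     0.5424]
  [   0.2034     0.5085     1.6610]
First solve x = (I − A)⁻¹ d = adj(I−A)·d / det(I−A); in particular x_3 = (0.0900·325 + 0.2250·125 + 0.7350·500) / 0.4425 = 424.875 / 0.4425 ≈ 960.1695.
Intermediate flow from 1 to 3: z_13 = a_13 · x_3 = 0.30 × 424.875 / 0.4425 = 127.4625 / 0.4425 ≈ 288.05.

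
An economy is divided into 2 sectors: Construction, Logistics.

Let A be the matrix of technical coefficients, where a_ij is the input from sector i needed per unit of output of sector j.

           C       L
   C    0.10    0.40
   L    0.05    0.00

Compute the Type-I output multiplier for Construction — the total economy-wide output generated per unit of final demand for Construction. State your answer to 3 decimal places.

I − A =
  [   0.90    -0.40]
  [  -0.05     1.00]
det(I−A) = (0.90)(1.00) − (-0.40)(-0.05) = 0.8800
adj(I−A) = [[1.00, 0.40], [0.05, 0.90]]
(I − A)⁻¹ = adj(I−A) / det(I−A) ≈
  [   1.1364     0.4545]
  [   0.0568     1.0227]
The output multiplier for sector j is the column-j sum of the Leontief inverse (I − A)⁻¹ = adj(I−A) / det(I−A).
Column C of adj(I−A): (1.00, 0.05); det(I−A) = 0.8800.
m_C = (1.00 + 0.05) / 0.8800 = 1.05 / 0.8800 ≈ 1.193.

m_C = 1.193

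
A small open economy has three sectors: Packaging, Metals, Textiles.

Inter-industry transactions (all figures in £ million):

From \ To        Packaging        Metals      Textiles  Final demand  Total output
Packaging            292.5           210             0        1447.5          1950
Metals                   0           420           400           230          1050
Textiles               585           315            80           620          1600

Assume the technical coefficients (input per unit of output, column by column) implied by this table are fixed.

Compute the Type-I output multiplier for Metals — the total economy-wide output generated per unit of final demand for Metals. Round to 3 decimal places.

Technical coefficients a_ij = z_ij / X_j:
  a_PP = 292.5/1950 = 0.15, a_MP = 0/1950 = 0.00, a_TP = 585/1950 = 0.30
  a_PM = 210/1050 = 0.20, a_MM = 420/1050 = 0.40, a_TM = 315/1050 = 0.30
  a_PT = 0/1600 = 0.00, a_MT = 400/1600 = 0.25, a_TT = 80/1600 = 0.05
I − A =
  [   0.85    -0.20     0.00]
  [   0.00     0.60    -0.25]
  [  -0.30    -0.30     0.95]
Cofactors of I−A, C_ij = (−1)^(i+j)·(minor ij) (rows/columns in the sector order above):
  C_11 = (0.60)(0.95) − (-0.25)(-0.30) = 0.4950
  C_12 = −[(0.00)(0.95) − (-0.25)(-0.30)] = 0.0750
  C_13 = (0.00)(-0.30) − (0.60)(-0.30) = 0.1800
  C_21 = −[(-0.20)(0.95) − (0.00)(-0.30)] = 0.1900
  C_22 = (0.85)(0.95) − (0.00)(-0.30) = 0.8075
  C_23 = −[(0.85)(-0.30) − (-0.20)(-0.30)] = 0.3150
  C_31 = (-0.20)(-0.25) − (0.00)(0.60) = 0.0500
  C_32 = −[(0.85)(-0.25) − (0.00)(0.00)] = 0.2125
  C_33 = (0.85)(0.60) − (-0.20)(0.00) = 0.5100
det(I−A) = Σ_j (I−A)_1j·C_1j = (0.85)(0.4950) + (-0.20)(0.0750) + (0.00)(0.1800) = 0.40575
adj(I−A) = Cᵀ =
  [ 0.4950   0.1900   0.0500]
  [ 0.0750   0.8075   0.2125]
  [ 0.1800   0.3150   0.5100]
(I − A)⁻¹ = adj(I−A) / det(I−A) ≈
  [   1.2200     0.4683     0.1232]
  [   0.1848     1.9901     0.5237]
  [   0.4436     0.7763     1.2569]
The output multiplier for sector j is the column-j sum of the Leontief inverse (I − A)⁻¹ = adj(I−A) / det(I−A).
Column M of adj(I−A): (0.1900, 0.8075, 0.3150); det(I−A) = 0.40575.
m_M = (0.1900 + 0.8075 + 0.3150) / 0.40575 = 1.3125 / 0.40575 ≈ 3.235.

m_M = 3.235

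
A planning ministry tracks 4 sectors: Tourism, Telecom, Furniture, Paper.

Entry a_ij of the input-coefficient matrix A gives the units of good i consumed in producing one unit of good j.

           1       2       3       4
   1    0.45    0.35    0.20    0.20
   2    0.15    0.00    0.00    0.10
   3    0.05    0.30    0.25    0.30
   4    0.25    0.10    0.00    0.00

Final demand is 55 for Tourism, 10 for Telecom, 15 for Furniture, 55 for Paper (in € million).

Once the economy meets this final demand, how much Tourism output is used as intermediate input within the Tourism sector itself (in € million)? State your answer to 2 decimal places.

I − A =
  [   0.55    -0.35    -0.20    -0.20]
  [  -0.15     1.00     0.00    -0.10]
  [  -0.05    -0.30     0.75    -0.30]
  [  -0.25    -0.10     0.00     1.00]
Compute the cofactors C_ij = (−1)^(i+j)·(3×3 minor ij) of I−A; the adjugate is their transpose:
adj(I−A) = Cᵀ =
  [ 0.742500   0.343500   0.198000   0.242250]
  [ 0.131250   0.350000   0.035000   0.071750]
  [ 0.181500   0.211250   0.430250   0.186500]
  [ 0.198750   0.120875   0.053000   0.354125]
det(I−A) = Σ_j (I−A)_1j·C_1j = (0.55)(0.742500) + (-0.35)(0.131250) + (-0.20)(0.181500) + (-0.20)(0.198750) = 0.2863875
(I − A)⁻¹ = adj(I−A) / det(I−A) ≈
  [   2.5926     1.1994     0.6914     0.8459]
  [   0.4583     1.2221     0.1222     0.2505]
  [   0.6338     0.7376     1.5023     0.6512]
  [   0.6940     0.4221     0.1851     1.2365]
First solve x = (I − A)⁻¹ d = adj(I−A)·d / det(I−A); in particular x_1 = (0.742500·55 + 0.343500·10 + 0.198000·15 + 0.242250·55) / 0.2863875 = 60.56625 / 0.2863875 ≈ 211.4836.
Intermediate flow from 1 to 1: z_11 = a_11 · x_1 = 0.45 × 60.56625 / 0.2863875 = 27.2548125 / 0.2863875 ≈ 95.17.

z_11 = 95.17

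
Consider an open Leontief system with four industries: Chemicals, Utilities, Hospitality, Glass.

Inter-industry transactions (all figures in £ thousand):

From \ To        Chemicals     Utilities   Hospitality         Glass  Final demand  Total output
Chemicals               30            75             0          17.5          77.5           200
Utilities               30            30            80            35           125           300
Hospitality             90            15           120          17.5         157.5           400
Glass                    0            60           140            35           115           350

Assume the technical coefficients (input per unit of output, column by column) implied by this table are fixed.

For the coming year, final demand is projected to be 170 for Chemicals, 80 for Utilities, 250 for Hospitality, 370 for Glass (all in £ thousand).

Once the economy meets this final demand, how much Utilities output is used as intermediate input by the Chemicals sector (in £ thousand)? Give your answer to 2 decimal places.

z_21 = 53.45

Technical coefficients a_ij = z_ij / X_j:
  a_11 = 30/200 = 0.15, a_21 = 30/200 = 0.15, a_31 = 90/200 = 0.45, a_41 = 0/200 = 0.00
  a_12 = 75/300 = 0.25, a_22 = 30/300 = 0.10, a_32 = 15/300 = 0.05, a_42 = 60/300 = 0.20
  a_13 = 0/400 = 0.00, a_23 = 80/400 = 0.20, a_33 = 120/400 = 0.30, a_43 = 140/400 = 0.35
  a_14 = 17.5/350 = 0.05, a_24 = 35/350 = 0.10, a_34 = 17.5/350 = 0.05, a_44 = 35/350 = 0.10
I − A =
  [   0.85    -0.25     0.00    -0.05]
  [  -0.15     0.90    -0.20    -0.10]
  [  -0.45    -0.05     0.70    -0.05]
  [   0.00    -0.20    -0.35     0.90]
Compute the cofactors C_ij = (−1)^(i+j)·(3×3 minor ij) of I−A; the adjugate is their transpose:
adj(I−A) = Cᵀ =
  [ 0.524500   0.161000   0.071500   0.051000]
  [ 0.188625   0.512750   0.185375   0.077750]
  [ 0.363750   0.152500   0.636250   0.072500]
  [ 0.183375   0.173250   0.288625   0.478250]
det(I−A) = Σ_j (I−A)_1j·C_1j = (0.85)(0.524500) + (-0.25)(0.188625) + (0.00)(0.363750) + (-0.05)(0.183375) = 0.3895
(I − A)⁻¹ = adj(I−A) / det(I−A) ≈
  [   1.3466     0.4134     0.1836     0.1309]
  [   0.4843     1.3164     0.4759     0.1996]
  [   0.9339     0.3915     1.6335     0.1861]
  [   0.4708     0.4448     0.7410     1.2279]
First solve x = (I − A)⁻¹ d = adj(I−A)·d / det(I−A); in particular x_1 = (0.524500·170 + 0.161000·80 + 0.071500·250 + 0.051000·370) / 0.3895 = 138.79 / 0.3895 ≈ 356.3286.
Intermediate flow from 2 to 1: z_21 = a_21 · x_1 = 0.15 × 138.79 / 0.3895 = 20.8185 / 0.3895 ≈ 53.45.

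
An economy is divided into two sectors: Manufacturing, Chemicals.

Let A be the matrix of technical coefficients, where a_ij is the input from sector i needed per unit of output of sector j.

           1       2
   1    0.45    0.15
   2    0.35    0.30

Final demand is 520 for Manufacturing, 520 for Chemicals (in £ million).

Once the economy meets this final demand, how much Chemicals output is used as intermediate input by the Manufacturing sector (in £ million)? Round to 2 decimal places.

z_21 = 465.26

I − A =
  [   0.55    -0.15]
  [  -0.35     0.70]
det(I−A) = (0.55)(0.70) − (-0.15)(-0.35) = 0.3325
adj(I−A) = [[0.70, 0.15], [0.35, 0.55]]
(I − A)⁻¹ = adj(I−A) / det(I−A) ≈
  [   2.1053     0.4511]
  [   1.0526     1.6541]
First solve x = (I − A)⁻¹ d = adj(I−A)·d / det(I−A); in particular x_1 = (0.70·520 + 0.15·520) / 0.3325 = 442.00 / 0.3325 ≈ 1329.3233.
Intermediate flow from 2 to 1: z_21 = a_21 · x_1 = 0.35 × 442.00 / 0.3325 = 154.70 / 0.3325 ≈ 465.26.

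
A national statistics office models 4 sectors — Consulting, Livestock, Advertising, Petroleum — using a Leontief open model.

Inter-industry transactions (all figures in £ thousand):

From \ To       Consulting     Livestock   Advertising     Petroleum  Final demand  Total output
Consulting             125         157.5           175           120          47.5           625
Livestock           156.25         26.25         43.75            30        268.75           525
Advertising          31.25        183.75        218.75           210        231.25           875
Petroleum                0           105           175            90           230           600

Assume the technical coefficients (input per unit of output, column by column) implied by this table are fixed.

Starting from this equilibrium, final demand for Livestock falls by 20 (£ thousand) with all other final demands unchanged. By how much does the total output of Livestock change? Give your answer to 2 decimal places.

Δx_L = -27.28

Technical coefficients a_ij = z_ij / X_j:
  a_CC = 125/625 = 0.20, a_LC = 156.25/625 = 0.25, a_AC = 31.25/625 = 0.05, a_PC = 0/625 = 0.00
  a_CL = 157.5/525 = 0.30, a_LL = 26.25/525 = 0.05, a_AL = 183.75/525 = 0.35, a_PL = 105/525 = 0.20
  a_CA = 175/875 = 0.20, a_LA = 43.75/875 = 0.05, a_AA = 218.75/875 = 0.25, a_PA = 175/875 = 0.20
  a_CP = 120/600 = 0.20, a_LP = 30/600 = 0.05, a_AP = 210/600 = 0.35, a_PP = 90/600 = 0.15
I − A =
  [   0.80    -0.30    -0.20    -0.20]
  [  -0.25     0.95    -0.05    -0.05]
  [  -0.05    -0.35     0.75    -0.35]
  [   0.00    -0.20    -0.20     0.85]
Compute the cofactors C_ij = (−1)^(i+j)·(3×3 minor ij) of I−A; the adjugate is their transpose:
adj(I−A) = Cᵀ =
  [ 0.50975   0.28775   0.21525   0.22550]
  [ 0.14450   0.44350   0.09450   0.09900]
  [ 0.13175   0.30875   0.56425   0.28150]
  [ 0.06500   0.17700   0.15500   0.47200]
det(I−A) = Σ_j (I−A)_1j·C_1j = (0.80)(0.50975) + (-0.30)(0.14450) + (-0.20)(0.13175) + (-0.20)(0.06500) = 0.3251
(I − A)⁻¹ = adj(I−A) / det(I−A) ≈
  [   1.5680     0.8851     0.6621     0.6936]
  [   0.4445     1.3642     0.2907     0.3045]
  [   0.4053     0.9497     1.7356     0.8659]
  [   0.1999     0.5444     0.4768     1.4519]
Δx = (I − A)⁻¹ Δd with Δd having -20 in the Livestock component and 0 elsewhere.
So Δx_L = L_LL · (-20), where L_LL = adj(I−A)_LL / det(I−A) = 0.44350 / 0.3251.
Δx_L = 0.44350 × (-20) / 0.3251 = -8.87 / 0.3251 ≈ -27.28.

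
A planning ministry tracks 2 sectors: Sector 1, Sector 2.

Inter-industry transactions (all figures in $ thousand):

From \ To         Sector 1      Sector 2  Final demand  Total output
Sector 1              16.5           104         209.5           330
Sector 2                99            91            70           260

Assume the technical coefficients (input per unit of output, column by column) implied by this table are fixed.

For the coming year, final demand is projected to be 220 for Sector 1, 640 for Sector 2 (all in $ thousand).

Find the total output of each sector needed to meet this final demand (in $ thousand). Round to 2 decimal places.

Technical coefficients a_ij = z_ij / X_j:
  a_11 = 16.5/330 = 0.05, a_21 = 99/330 = 0.30
  a_12 = 104/260 = 0.40, a_22 = 91/260 = 0.35
I − A =
  [   0.95    -0.40]
  [  -0.30     0.65]
det(I−A) = (0.95)(0.65) − (-0.40)(-0.30) = 0.4975
adj(I−A) = [[0.65, 0.40], [0.30, 0.95]]
(I − A)⁻¹ = adj(I−A) / det(I−A) ≈
  [   1.3065     0.8040]
  [   0.6030     1.9095]
x = (I − A)⁻¹ d = adj(I−A)·d / det(I−A), with det(I−A) = 0.4975:
  x_1 = (0.65·220 + 0.40·640) / 0.4975 = 399.00 / 0.4975 ≈ 802.01
  x_2 = (0.30·220 + 0.95·640) / 0.4975 = 674.00 / 0.4975 ≈ 1354.77

x_1 = 802.01, x_2 = 1354.77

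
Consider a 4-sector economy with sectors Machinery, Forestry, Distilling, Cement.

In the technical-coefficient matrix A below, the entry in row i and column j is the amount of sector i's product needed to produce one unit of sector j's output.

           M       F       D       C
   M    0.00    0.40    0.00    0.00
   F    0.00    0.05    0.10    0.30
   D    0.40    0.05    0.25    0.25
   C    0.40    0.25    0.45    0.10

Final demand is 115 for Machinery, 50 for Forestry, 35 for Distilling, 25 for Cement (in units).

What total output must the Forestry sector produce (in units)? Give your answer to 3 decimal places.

I − A =
  [   1.00    -0.40     0.00     0.00]
  [   0.00     0.95    -0.10    -0.30]
  [  -0.40    -0.05     0.75    -0.25]
  [  -0.40    -0.25    -0.45     0.90]
Compute the cofactors C_ij = (−1)^(i+j)·(3×3 minor ij) of I−A; the adjugate is their transpose:
adj(I−A) = Cᵀ =
  [ 0.460625   0.225000   0.090000   0.100000]
  [ 0.190000   0.562500   0.225000   0.250000]
  [ 0.413000   0.291500   0.732000   0.300500]
  [ 0.464000   0.402000   0.468500   0.691500]
det(I−A) = Σ_j (I−A)_1j·C_1j = (1.00)(0.460625) + (-0.40)(0.190000) + (0.00)(0.413000) + (0.00)(0.464000) = 0.384625
(I − A)⁻¹ = adj(I−A) / det(I−A) ≈
  [   1.1976     0.5850     0.2340     0.2600]
  [   0.4940     1.4625     0.5850     0.6500]
  [   1.0738     0.7579     1.9032     0.7813]
  [   1.2064     1.0452     1.2181     1.7979]
x = (I − A)⁻¹ d = adj(I−A)·d / det(I−A), with det(I−A) = 0.384625:
  x_M = (0.460625·115 + 0.225000·50 + 0.090000·35 + 0.100000·25) / 0.384625 = 69.871875 / 0.384625 ≈ 181.662
  x_F = (0.190000·115 + 0.562500·50 + 0.225000·35 + 0.250000·25) / 0.384625 = 64.10 / 0.384625 ≈ 166.656
  x_D = (0.413000·115 + 0.291500·50 + 0.732000·35 + 0.300500·25) / 0.384625 = 95.2025 / 0.384625 ≈ 247.520
  x_C = (0.464000·115 + 0.402000·50 + 0.468500·35 + 0.691500·25) / 0.384625 = 107.145 / 0.384625 ≈ 278.570

x_F = 166.656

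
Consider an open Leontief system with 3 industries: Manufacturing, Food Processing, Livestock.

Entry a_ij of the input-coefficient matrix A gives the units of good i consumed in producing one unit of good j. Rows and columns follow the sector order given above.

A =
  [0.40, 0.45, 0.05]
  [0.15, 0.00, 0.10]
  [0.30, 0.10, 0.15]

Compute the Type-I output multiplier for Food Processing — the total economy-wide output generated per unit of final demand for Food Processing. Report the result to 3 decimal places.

I − A =
  [   0.60    -0.45    -0.05]
  [  -0.15     1.00    -0.10]
  [  -0.30    -0.10     0.85]
Cofactors of I−A, C_ij = (−1)^(i+j)·(minor ij) (rows/columns in the sector order above):
  C_11 = (1.00)(0.85) − (-0.10)(-0.10) = 0.8400
  C_12 = −[(-0.15)(0.85) − (-0.10)(-0.30)] = 0.1575
  C_13 = (-0.15)(-0.10) − (1.00)(-0.30) = 0.3150
  C_21 = −[(-0.45)(0.85) − (-0.05)(-0.10)] = 0.3875
  C_22 = (0.60)(0.85) − (-0.05)(-0.30) = 0.4950
  C_23 = −[(0.60)(-0.10) − (-0.45)(-0.30)] = 0.1950
  C_31 = (-0.45)(-0.10) − (-0.05)(1.00) = 0.0950
  C_32 = −[(0.60)(-0.10) − (-0.05)(-0.15)] = 0.0675
  C_33 = (0.60)(1.00) − (-0.45)(-0.15) = 0.5325
det(I−A) = Σ_j (I−A)_1j·C_1j = (0.60)(0.8400) + (-0.45)(0.1575) + (-0.05)(0.3150) = 0.417375
adj(I−A) = Cᵀ =
  [ 0.8400   0.3875   0.0950]
  [ 0.1575   0.4950   0.0675]
  [ 0.3150   0.1950   0.5325]
(I − A)⁻¹ = adj(I−A) / det(I−A) ≈
  [   2.0126     0.9284     0.2276]
  [   0.3774     1.1860     0.1617]
  [   0.7547     0.4672     1.2758]
The output multiplier for sector j is the column-j sum of the Leontief inverse (I − A)⁻¹ = adj(I−A) / det(I−A).
Column 2 of adj(I−A): (0.3875, 0.4950, 0.1950); det(I−A) = 0.417375.
m_2 = (0.3875 + 0.4950 + 0.1950) / 0.417375 = 1.0775 / 0.417375 ≈ 2.582.

m_2 = 2.582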